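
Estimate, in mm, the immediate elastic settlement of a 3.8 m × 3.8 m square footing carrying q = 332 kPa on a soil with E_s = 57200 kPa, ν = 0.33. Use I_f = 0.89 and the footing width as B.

S_e ≈ 17.5 mm

Immediate (elastic) settlement: S_e = q·B·(1−ν²)/E_s · I_f.
S_e = 332 × 3.8 × (1 − 0.33²) / 57200 × 0.89
    = 332 × 3.8 × 0.8911 / 57200 × 0.89
    = 0.01749 m = 17.49 mm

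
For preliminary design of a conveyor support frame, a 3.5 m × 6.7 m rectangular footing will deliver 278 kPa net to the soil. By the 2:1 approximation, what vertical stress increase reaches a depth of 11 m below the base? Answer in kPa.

By the 2:1 method the load spreads at 1 horizontal : 2 vertical, so at depth z the loaded area has grown by z in each plan dimension:
Δσ = qBL/((B+z)(L+z)) = 278×3.5×6.7/((3.5+11)(6.7+11)) = 25.401 kPa

Δσ_z ≈ 25.4 kPa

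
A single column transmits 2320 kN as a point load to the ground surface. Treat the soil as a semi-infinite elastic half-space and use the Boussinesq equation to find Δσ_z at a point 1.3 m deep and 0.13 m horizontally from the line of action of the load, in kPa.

Δσ_z ≈ 639 kPa

Boussinesq vertical stress below a point load on an elastic half-space:
Δσ_z = 3P/(2πz²) · [1 + (r/z)²]^(−5/2)
r/z = 0.13/1.3 = 0.1; [1+(r/z)²]^(−5/2) = 0.97543.
Δσ_z = 3×2320/(2π×1.3²) × 0.97543 = 655.45 × 0.97543 = 639.3 kPa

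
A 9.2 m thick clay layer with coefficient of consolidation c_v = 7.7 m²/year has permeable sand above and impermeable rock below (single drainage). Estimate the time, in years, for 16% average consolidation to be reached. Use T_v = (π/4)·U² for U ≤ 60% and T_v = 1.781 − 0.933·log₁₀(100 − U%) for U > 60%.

Drainage path length: H_d = H = 9.2 m (single drainage).
U ≤ 60%: T_v = (π/4)·U² = (π/4)×0.16² = 0.020106.
t = T_v·H_d²/c_v = 0.020106×9.2²/7.7 = 0.221 years.

t ≈ 0.221 years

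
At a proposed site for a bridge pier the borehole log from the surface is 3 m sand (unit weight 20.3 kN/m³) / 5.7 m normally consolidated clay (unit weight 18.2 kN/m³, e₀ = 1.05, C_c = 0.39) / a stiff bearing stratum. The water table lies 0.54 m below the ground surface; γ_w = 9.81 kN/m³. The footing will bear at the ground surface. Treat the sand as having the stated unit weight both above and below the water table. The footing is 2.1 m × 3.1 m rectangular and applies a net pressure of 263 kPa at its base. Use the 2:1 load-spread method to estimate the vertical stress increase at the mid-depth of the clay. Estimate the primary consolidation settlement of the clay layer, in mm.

S_c ≈ 157 mm

Mid-depth of clay below the ground surface: z = 3 + 5.7/2 = 5.85 m.
Total vertical stress at mid-clay: σ_v = 20.3×3 + 18.2×2.85 = 112.77 kPa.
Pore pressure: u = 9.81×(5.85 − 0.54) = 52.091 kPa.
Initial effective stress: σ'_0 = σ_v − u = 112.77 − 52.091 = 60.679 kPa.
Stress increase at mid-clay by the 2:1 spreading method:
Δσ = qBL/((B+z)(L+z)) = 263×2.1×3.1/((2.1+5.85)(3.1+5.85)) = 24.063 kPa
Final effective stress: σ'_f = σ'_0 + Δσ = 60.679 + 24.063 = 84.742 kPa.
Normally consolidated clay, so the full stress increment lies on the virgin compression line:
S_c = C_c·H/(1+e₀)·log₁₀(σ'_f/σ'_0) = 0.39×5.7/(1+1.05)×log₁₀(84.742/60.679)
    = 1.0844 × 0.14506 = 0.1573 m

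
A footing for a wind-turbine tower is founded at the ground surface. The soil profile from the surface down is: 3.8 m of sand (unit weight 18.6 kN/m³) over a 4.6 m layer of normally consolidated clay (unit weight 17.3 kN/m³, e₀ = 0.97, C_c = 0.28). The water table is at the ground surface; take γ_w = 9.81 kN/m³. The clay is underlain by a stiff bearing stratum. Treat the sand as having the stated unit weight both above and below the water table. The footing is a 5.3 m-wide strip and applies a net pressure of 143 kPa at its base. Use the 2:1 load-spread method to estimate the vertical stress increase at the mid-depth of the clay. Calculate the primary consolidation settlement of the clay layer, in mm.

Mid-depth of clay below the ground surface: z = 3.8 + 4.6/2 = 6.1 m.
Total vertical stress at mid-clay: σ_v = 18.6×3.8 + 17.3×2.3 = 110.47 kPa.
Pore pressure: u = 9.81×(6.1 − 0) = 59.841 kPa.
Initial effective stress: σ'_0 = σ_v − u = 110.47 − 59.841 = 50.629 kPa.
Stress increase at mid-clay by the 2:1 spreading method:
Δσ = qB/(B+z) = 143×5.3/(5.3+6.1) = 66.482 kPa
Final effective stress: σ'_f = σ'_0 + Δσ = 50.629 + 66.482 = 117.11 kPa.
Normally consolidated clay, so the full stress increment lies on the virgin compression line:
S_c = C_c·H/(1+e₀)·log₁₀(σ'_f/σ'_0) = 0.28×4.6/(1+0.97)×log₁₀(117.11/50.629)
    = 0.65381 × 0.36419 = 0.2381 m

S_c ≈ 238 mm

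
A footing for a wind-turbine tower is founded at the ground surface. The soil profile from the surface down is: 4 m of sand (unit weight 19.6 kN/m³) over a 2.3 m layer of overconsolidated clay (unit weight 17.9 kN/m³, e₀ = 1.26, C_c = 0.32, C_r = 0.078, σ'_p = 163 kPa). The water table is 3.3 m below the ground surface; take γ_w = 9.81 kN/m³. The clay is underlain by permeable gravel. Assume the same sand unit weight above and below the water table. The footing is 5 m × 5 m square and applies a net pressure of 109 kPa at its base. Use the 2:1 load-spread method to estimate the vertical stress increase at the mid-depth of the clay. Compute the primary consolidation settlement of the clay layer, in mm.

S_c ≈ 9.76 mm

Mid-depth of clay below the ground surface: z = 4 + 2.3/2 = 5.15 m.
Total vertical stress at mid-clay: σ_v = 19.6×4 + 17.9×1.15 = 98.985 kPa.
Pore pressure: u = 9.81×(5.15 − 3.3) = 18.149 kPa.
Initial effective stress: σ'_0 = σ_v − u = 98.985 − 18.149 = 80.836 kPa.
Stress increase at mid-clay by the 2:1 spreading method:
Δσ = qBL/((B+z)(L+z)) = 109×5×5/((5+5.15)(5+5.15)) = 26.451 kPa
Final effective stress: σ'_f = 80.836 + 26.451 = 107.29 kPa.
σ'_f = 107.29 ≤ σ'_p = 163 kPa, so the clay remains overconsolidated and only the recompression index applies:
S_c = C_r·H/(1+e₀)·log₁₀(σ'_f/σ'_0) = 0.078×2.3/2.26×log₁₀(107.29/80.836)
    = 0.079381 × 0.12295 = 0.00976 m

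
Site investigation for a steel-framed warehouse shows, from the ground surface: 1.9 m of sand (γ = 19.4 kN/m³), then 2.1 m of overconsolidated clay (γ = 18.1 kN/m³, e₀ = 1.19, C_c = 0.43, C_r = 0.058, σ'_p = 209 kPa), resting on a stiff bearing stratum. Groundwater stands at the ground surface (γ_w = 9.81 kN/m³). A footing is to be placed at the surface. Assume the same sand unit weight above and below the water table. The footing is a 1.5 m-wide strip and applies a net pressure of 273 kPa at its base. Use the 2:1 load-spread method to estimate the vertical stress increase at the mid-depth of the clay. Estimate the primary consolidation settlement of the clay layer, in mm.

S_c ≈ 35.9 mm

Mid-depth of clay below the ground surface: z = 1.9 + 2.1/2 = 2.95 m.
Total vertical stress at mid-clay: σ_v = 19.4×1.9 + 18.1×1.05 = 55.865 kPa.
Pore pressure: u = 9.81×(2.95 − 0) = 28.94 kPa.
Initial effective stress: σ'_0 = σ_v − u = 55.865 − 28.94 = 26.925 kPa.
Stress increase at mid-clay by the 2:1 spreading method:
Δσ = qB/(B+z) = 273×1.5/(1.5+2.95) = 92.022 kPa
Final effective stress: σ'_f = 26.925 + 92.022 = 118.95 kPa.
σ'_f = 118.95 ≤ σ'_p = 209 kPa, so the clay remains overconsolidated and only the recompression index applies:
S_c = C_r·H/(1+e₀)·log₁₀(σ'_f/σ'_0) = 0.058×2.1/2.19×log₁₀(118.95/26.925)
    = 0.055616 × 0.64521 = 0.03588 m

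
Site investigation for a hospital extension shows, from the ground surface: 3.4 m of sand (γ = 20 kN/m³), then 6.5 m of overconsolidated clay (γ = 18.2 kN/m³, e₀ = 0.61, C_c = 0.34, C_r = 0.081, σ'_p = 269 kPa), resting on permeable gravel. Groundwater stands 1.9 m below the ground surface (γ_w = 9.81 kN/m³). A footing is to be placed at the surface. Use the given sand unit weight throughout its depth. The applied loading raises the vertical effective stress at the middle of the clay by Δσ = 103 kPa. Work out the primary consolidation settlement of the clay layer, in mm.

Mid-depth of clay below the ground surface: z = 3.4 + 6.5/2 = 6.65 m.
Total vertical stress at mid-clay: σ_v = 20×3.4 + 18.2×3.25 = 127.15 kPa.
Pore pressure: u = 9.81×(6.65 − 1.9) = 46.598 kPa.
Initial effective stress: σ'_0 = σ_v − u = 127.15 − 46.598 = 80.552 kPa.
Final effective stress: σ'_f = 80.552 + 103 = 183.55 kPa.
σ'_f = 183.55 ≤ σ'_p = 269 kPa, so the clay remains overconsolidated and only the recompression index applies:
S_c = C_r·H/(1+e₀)·log₁₀(σ'_f/σ'_0) = 0.081×6.5/1.61×log₁₀(183.55/80.552)
    = 0.32702 × 0.35768 = 0.117 m

S_c ≈ 117 mm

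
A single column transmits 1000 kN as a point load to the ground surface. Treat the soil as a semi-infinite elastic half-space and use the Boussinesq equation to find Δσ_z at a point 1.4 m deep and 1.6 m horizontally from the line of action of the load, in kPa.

Boussinesq vertical stress below a point load on an elastic half-space:
Δσ_z = 3P/(2πz²) · [1 + (r/z)²]^(−5/2)
r/z = 1.6/1.4 = 1.1429; [1+(r/z)²]^(−5/2) = 0.12382.
Δσ_z = 3×1000/(2π×1.4²) × 0.12382 = 243.6 × 0.12382 = 30.16 kPa

Δσ_z ≈ 30.2 kPa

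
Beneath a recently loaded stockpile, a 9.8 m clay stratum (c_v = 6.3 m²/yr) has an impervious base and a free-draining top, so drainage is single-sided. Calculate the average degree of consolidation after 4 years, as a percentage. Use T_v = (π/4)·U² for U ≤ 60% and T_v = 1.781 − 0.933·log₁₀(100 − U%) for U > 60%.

Drainage path length: H_d = H = 9.8 m (single drainage).
T_v = c_v·t/H_d² = 6.3×4/9.8² = 0.26239.
T_v = 0.26239 corresponds to the U ≤ 60% branch:
U = √(4T_v/π) = 0.578

U ≈ 57.8 %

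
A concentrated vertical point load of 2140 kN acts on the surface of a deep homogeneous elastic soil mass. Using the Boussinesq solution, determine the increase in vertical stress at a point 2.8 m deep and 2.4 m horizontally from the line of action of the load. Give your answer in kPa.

Δσ_z ≈ 32.9 kPa

Boussinesq vertical stress below a point load on an elastic half-space:
Δσ_z = 3P/(2πz²) · [1 + (r/z)²]^(−5/2)
r/z = 2.4/2.8 = 0.85714; [1+(r/z)²]^(−5/2) = 0.25231.
Δσ_z = 3×2140/(2π×2.8²) × 0.25231 = 130.33 × 0.25231 = 32.88 kPa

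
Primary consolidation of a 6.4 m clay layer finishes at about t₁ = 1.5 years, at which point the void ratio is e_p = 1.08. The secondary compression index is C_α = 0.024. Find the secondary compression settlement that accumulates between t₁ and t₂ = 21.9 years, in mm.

S_s ≈ 86 mm

Secondary compression: S_s = C_α·H/(1+e_p)·log₁₀(t₂/t₁)
S_s = 0.024×6.4/(1+1.08)×log₁₀(21.9/1.5)
    = 0.07385 × 1.164 = 0.08598 m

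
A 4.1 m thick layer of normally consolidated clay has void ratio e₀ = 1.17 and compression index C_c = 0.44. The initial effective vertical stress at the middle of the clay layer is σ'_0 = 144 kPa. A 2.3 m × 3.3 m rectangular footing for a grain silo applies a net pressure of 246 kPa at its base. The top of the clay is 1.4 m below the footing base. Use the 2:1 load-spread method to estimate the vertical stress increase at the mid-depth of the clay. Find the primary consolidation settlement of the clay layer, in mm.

S_c ≈ 104 mm

Mid-depth of clay below the footing base: z = 1.4 + 4.1/2 = 3.45 m.
Stress increase at mid-clay by the 2:1 spreading method:
Δσ = qBL/((B+z)(L+z)) = 246×2.3×3.3/((2.3+3.45)(3.3+3.45)) = 48.107 kPa
Final effective stress: σ'_f = σ'_0 + Δσ = 144 + 48.107 = 192.11 kPa.
Normally consolidated clay, so the full stress increment lies on the virgin compression line:
S_c = C_c·H/(1+e₀)·log₁₀(σ'_f/σ'_0) = 0.44×4.1/(1+1.17)×log₁₀(192.11/144)
    = 0.83134 × 0.12519 = 0.1041 m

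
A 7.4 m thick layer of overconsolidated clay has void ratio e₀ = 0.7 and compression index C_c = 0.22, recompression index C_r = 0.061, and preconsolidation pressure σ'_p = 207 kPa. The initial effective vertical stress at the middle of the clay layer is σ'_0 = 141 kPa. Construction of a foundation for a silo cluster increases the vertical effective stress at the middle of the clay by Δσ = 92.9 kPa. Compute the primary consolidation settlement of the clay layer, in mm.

S_c ≈ 95.1 mm

Final effective stress: σ'_f = 141 + 92.9 = 233.9 kPa.
σ'_f = 233.9 > σ'_p = 207 kPa, so the stress path crosses the preconsolidation pressure — recompression up to σ'_p, then virgin compression beyond:
S_c = H/(1+e₀)·[C_r·log₁₀(σ'_p/σ'_0) + C_c·log₁₀(σ'_f/σ'_p)]
    = 7.4/1.7 × [0.061×log₁₀(207/141) + 0.22×log₁₀(233.9/207)]
    = 4.3529 × [0.010172 + 0.011673] = 0.09509 m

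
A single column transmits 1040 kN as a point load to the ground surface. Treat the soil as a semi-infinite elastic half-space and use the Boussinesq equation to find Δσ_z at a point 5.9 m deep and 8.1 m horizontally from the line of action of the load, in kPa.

Boussinesq vertical stress below a point load on an elastic half-space:
Δσ_z = 3P/(2πz²) · [1 + (r/z)²]^(−5/2)
r/z = 8.1/5.9 = 1.3729; [1+(r/z)²]^(−5/2) = 0.070747.
Δσ_z = 3×1040/(2π×5.9²) × 0.070747 = 14.265 × 0.070747 = 1.009 kPa

Δσ_z ≈ 1.01 kPa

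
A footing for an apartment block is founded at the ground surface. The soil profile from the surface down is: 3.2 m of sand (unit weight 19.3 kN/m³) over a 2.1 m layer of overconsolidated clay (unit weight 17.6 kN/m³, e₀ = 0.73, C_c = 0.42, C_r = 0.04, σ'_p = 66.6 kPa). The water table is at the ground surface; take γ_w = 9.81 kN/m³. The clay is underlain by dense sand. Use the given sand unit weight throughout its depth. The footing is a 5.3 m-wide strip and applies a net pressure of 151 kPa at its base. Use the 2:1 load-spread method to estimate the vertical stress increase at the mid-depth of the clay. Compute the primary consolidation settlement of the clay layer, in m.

S_c ≈ 0.146 m

Mid-depth of clay below the ground surface: z = 3.2 + 2.1/2 = 4.25 m.
Total vertical stress at mid-clay: σ_v = 19.3×3.2 + 17.6×1.05 = 80.24 kPa.
Pore pressure: u = 9.81×(4.25 − 0) = 41.693 kPa.
Initial effective stress: σ'_0 = σ_v − u = 80.24 − 41.693 = 38.547 kPa.
Stress increase at mid-clay by the 2:1 spreading method:
Δσ = qB/(B+z) = 151×5.3/(5.3+4.25) = 83.801 kPa
Final effective stress: σ'_f = 38.547 + 83.801 = 122.35 kPa.
σ'_f = 122.35 > σ'_p = 66.6 kPa, so the stress path crosses the preconsolidation pressure — recompression up to σ'_p, then virgin compression beyond:
S_c = H/(1+e₀)·[C_r·log₁₀(σ'_p/σ'_0) + C_c·log₁₀(σ'_f/σ'_p)]
    = 2.1/1.73 × [0.04×log₁₀(66.6/38.547) + 0.42×log₁₀(122.35/66.6)]
    = 1.2139 × [0.0094993 + 0.11093] = 0.1462 m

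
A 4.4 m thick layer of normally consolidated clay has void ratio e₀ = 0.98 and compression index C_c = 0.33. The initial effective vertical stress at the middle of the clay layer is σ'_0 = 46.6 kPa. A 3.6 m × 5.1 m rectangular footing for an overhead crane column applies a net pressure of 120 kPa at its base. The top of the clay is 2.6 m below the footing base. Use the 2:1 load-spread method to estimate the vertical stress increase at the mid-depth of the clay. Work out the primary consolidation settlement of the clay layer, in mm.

S_c ≈ 143 mm

Mid-depth of clay below the footing base: z = 2.6 + 4.4/2 = 4.8 m.
Stress increase at mid-clay by the 2:1 spreading method:
Δσ = qBL/((B+z)(L+z)) = 120×3.6×5.1/((3.6+4.8)(5.1+4.8)) = 26.494 kPa
Final effective stress: σ'_f = σ'_0 + Δσ = 46.6 + 26.494 = 73.094 kPa.
Normally consolidated clay, so the full stress increment lies on the virgin compression line:
S_c = C_c·H/(1+e₀)·log₁₀(σ'_f/σ'_0) = 0.33×4.4/(1+0.98)×log₁₀(73.094/46.6)
    = 0.73333 × 0.1955 = 0.1434 m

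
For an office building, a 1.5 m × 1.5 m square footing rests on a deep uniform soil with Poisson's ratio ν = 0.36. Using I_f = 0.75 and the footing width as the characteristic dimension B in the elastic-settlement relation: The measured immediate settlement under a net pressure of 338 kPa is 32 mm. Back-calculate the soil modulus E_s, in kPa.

E_s ≈ 10300 kPa

S_e = q·B·(1−ν²)/E_s · I_f  ⇒  E_s = q·B·(1−ν²)·I_f / S_e.
E_s = 338 × 1.5 × 0.8704 × 0.75 / 0.032 = 10340 kPa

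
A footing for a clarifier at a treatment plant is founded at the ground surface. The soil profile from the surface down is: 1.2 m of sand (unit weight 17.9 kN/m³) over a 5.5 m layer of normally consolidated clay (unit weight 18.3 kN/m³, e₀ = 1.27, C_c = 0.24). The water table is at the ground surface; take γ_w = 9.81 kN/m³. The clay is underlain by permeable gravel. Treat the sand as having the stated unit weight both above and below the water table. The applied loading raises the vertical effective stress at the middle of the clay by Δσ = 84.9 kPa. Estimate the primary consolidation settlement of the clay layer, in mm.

S_c ≈ 321 mm

Mid-depth of clay below the ground surface: z = 1.2 + 5.5/2 = 3.95 m.
Total vertical stress at mid-clay: σ_v = 17.9×1.2 + 18.3×2.75 = 71.805 kPa.
Pore pressure: u = 9.81×(3.95 − 0) = 38.75 kPa.
Initial effective stress: σ'_0 = σ_v − u = 71.805 − 38.75 = 33.055 kPa.
Final effective stress: σ'_f = σ'_0 + Δσ = 33.055 + 84.9 = 117.96 kPa.
Normally consolidated clay, so the full stress increment lies on the virgin compression line:
S_c = C_c·H/(1+e₀)·log₁₀(σ'_f/σ'_0) = 0.24×5.5/(1+1.27)×log₁₀(117.96/33.055)
    = 0.5815 × 0.5525 = 0.3213 m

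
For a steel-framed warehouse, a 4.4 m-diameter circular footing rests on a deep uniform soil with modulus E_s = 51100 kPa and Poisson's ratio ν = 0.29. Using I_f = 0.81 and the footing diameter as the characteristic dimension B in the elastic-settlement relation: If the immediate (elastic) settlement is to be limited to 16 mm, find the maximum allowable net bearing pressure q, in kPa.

q ≈ 250 kPa

S_e = q·B·(1−ν²)/E_s · I_f  ⇒  q = S_e·E_s / (B·(1−ν²)·I_f).
q = 0.016 × 51100 / (4.4 × 0.9159 × 0.81) = 250.5 kPa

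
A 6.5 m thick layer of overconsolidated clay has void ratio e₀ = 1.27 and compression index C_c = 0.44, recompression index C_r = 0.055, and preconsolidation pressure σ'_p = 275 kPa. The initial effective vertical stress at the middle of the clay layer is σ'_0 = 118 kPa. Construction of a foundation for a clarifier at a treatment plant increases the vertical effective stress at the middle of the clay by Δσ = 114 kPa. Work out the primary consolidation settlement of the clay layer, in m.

Final effective stress: σ'_f = 118 + 114 = 232 kPa.
σ'_f = 232 ≤ σ'_p = 275 kPa, so the clay remains overconsolidated and only the recompression index applies:
S_c = C_r·H/(1+e₀)·log₁₀(σ'_f/σ'_0) = 0.055×6.5/2.27×log₁₀(232/118)
    = 0.15749 × 0.29361 = 0.04624 m

S_c ≈ 0.0462 m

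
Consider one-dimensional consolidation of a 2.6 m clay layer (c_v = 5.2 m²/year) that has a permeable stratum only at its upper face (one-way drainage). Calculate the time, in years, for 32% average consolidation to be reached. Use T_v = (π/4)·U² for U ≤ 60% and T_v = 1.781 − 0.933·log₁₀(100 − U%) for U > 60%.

t ≈ 0.105 years

Drainage path length: H_d = H = 2.6 m (single drainage).
U ≤ 60%: T_v = (π/4)·U² = (π/4)×0.32² = 0.080425.
t = T_v·H_d²/c_v = 0.080425×2.6²/5.2 = 0.1046 years.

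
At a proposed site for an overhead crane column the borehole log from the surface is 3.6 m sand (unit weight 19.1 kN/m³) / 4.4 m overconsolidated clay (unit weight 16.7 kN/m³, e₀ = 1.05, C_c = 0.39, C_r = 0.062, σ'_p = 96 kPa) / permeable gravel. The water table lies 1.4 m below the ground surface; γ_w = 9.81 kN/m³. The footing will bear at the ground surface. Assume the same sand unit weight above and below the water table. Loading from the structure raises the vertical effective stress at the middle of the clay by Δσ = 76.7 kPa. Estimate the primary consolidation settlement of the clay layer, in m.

S_c ≈ 0.16 m

Mid-depth of clay below the ground surface: z = 3.6 + 4.4/2 = 5.8 m.
Total vertical stress at mid-clay: σ_v = 19.1×3.6 + 16.7×2.2 = 105.5 kPa.
Pore pressure: u = 9.81×(5.8 − 1.4) = 43.164 kPa.
Initial effective stress: σ'_0 = σ_v − u = 105.5 − 43.164 = 62.336 kPa.
Final effective stress: σ'_f = 62.336 + 76.7 = 139.04 kPa.
σ'_f = 139.04 > σ'_p = 96 kPa, so the stress path crosses the preconsolidation pressure — recompression up to σ'_p, then virgin compression beyond:
S_c = H/(1+e₀)·[C_r·log₁₀(σ'_p/σ'_0) + C_c·log₁₀(σ'_f/σ'_p)]
    = 4.4/2.05 × [0.062×log₁₀(96/62.336) + 0.39×log₁₀(139.04/96)]
    = 2.1463 × [0.011627 + 0.062739] = 0.1596 m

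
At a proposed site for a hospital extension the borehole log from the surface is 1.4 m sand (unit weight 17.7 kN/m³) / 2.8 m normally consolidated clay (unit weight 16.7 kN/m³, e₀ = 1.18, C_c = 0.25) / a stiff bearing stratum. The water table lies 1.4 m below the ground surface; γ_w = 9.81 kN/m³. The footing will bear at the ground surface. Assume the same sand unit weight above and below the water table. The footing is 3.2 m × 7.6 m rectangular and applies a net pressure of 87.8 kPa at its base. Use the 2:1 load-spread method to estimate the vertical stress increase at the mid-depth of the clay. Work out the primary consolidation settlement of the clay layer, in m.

Mid-depth of clay below the ground surface: z = 1.4 + 2.8/2 = 2.8 m.
Total vertical stress at mid-clay: σ_v = 17.7×1.4 + 16.7×1.4 = 48.16 kPa.
Pore pressure: u = 9.81×(2.8 − 1.4) = 13.734 kPa.
Initial effective stress: σ'_0 = σ_v − u = 48.16 − 13.734 = 34.426 kPa.
Stress increase at mid-clay by the 2:1 spreading method:
Δσ = qBL/((B+z)(L+z)) = 87.8×3.2×7.6/((3.2+2.8)(7.6+2.8)) = 34.219 kPa
Final effective stress: σ'_f = σ'_0 + Δσ = 34.426 + 34.219 = 68.645 kPa.
Normally consolidated clay, so the full stress increment lies on the virgin compression line:
S_c = C_c·H/(1+e₀)·log₁₀(σ'_f/σ'_0) = 0.25×2.8/(1+1.18)×log₁₀(68.645/34.426)
    = 0.3211 × 0.29972 = 0.09624 m

S_c ≈ 0.0962 m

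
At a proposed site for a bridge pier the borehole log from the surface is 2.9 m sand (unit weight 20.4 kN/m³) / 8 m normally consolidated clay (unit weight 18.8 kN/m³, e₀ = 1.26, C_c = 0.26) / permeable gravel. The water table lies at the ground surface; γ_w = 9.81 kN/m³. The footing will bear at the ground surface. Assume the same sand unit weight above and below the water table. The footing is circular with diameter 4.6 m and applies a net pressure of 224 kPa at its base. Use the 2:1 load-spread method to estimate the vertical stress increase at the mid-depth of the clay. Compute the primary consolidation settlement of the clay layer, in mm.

Mid-depth of clay below the ground surface: z = 2.9 + 8/2 = 6.9 m.
Total vertical stress at mid-clay: σ_v = 20.4×2.9 + 18.8×4 = 134.36 kPa.
Pore pressure: u = 9.81×(6.9 − 0) = 67.689 kPa.
Initial effective stress: σ'_0 = σ_v − u = 134.36 − 67.689 = 66.671 kPa.
Stress increase at mid-clay by the 2:1 spreading method:
Δσ ≈ qD²/(D+z)² = 224×4.6²/(4.6+6.9)² = 35.84 kPa
Final effective stress: σ'_f = σ'_0 + Δσ = 66.671 + 35.84 = 102.51 kPa.
Normally consolidated clay, so the full stress increment lies on the virgin compression line:
S_c = C_c·H/(1+e₀)·log₁₀(σ'_f/σ'_0) = 0.26×8/(1+1.26)×log₁₀(102.51/66.671)
    = 0.92035 × 0.18683 = 0.1719 m

S_c ≈ 172 mm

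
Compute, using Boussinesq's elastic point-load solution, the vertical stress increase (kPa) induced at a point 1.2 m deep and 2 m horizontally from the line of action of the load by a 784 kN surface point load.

Boussinesq vertical stress below a point load on an elastic half-space:
Δσ_z = 3P/(2πz²) · [1 + (r/z)²]^(−5/2)
r/z = 2/1.2 = 1.6667; [1+(r/z)²]^(−5/2) = 0.03605.
Δσ_z = 3×784/(2π×1.2²) × 0.03605 = 259.95 × 0.03605 = 9.371 kPa

Δσ_z ≈ 9.37 kPa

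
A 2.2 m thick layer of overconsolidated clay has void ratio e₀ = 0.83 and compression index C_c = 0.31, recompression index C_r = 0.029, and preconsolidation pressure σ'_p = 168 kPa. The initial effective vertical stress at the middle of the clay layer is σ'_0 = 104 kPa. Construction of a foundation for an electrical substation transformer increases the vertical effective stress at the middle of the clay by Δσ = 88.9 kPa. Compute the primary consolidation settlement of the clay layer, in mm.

S_c ≈ 29.6 mm

Final effective stress: σ'_f = 104 + 88.9 = 192.9 kPa.
σ'_f = 192.9 > σ'_p = 168 kPa, so the stress path crosses the preconsolidation pressure — recompression up to σ'_p, then virgin compression beyond:
S_c = H/(1+e₀)·[C_r·log₁₀(σ'_p/σ'_0) + C_c·log₁₀(σ'_f/σ'_p)]
    = 2.2/1.83 × [0.029×log₁₀(168/104) + 0.31×log₁₀(192.9/168)]
    = 1.2022 × [0.00604 + 0.018607] = 0.02963 m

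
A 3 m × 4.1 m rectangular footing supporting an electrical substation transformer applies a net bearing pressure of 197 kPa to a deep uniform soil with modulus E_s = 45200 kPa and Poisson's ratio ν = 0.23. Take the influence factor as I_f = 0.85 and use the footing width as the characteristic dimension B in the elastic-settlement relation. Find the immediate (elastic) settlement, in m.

S_e ≈ 0.0105 m

Immediate (elastic) settlement: S_e = q·B·(1−ν²)/E_s · I_f.
S_e = 197 × 3 × (1 − 0.23²) / 45200 × 0.85
    = 197 × 3 × 0.9471 / 45200 × 0.85
    = 0.01053 m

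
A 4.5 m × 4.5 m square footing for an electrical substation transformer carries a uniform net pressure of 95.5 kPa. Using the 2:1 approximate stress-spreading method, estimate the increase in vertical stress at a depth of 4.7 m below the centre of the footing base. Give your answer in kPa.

Δσ_z ≈ 22.8 kPa

By the 2:1 method the load spreads at 1 horizontal : 2 vertical, so at depth z the loaded area has grown by z in each plan dimension:
Δσ = qBL/((B+z)(L+z)) = 95.5×4.5×4.5/((4.5+4.7)(4.5+4.7)) = 22.848 kPa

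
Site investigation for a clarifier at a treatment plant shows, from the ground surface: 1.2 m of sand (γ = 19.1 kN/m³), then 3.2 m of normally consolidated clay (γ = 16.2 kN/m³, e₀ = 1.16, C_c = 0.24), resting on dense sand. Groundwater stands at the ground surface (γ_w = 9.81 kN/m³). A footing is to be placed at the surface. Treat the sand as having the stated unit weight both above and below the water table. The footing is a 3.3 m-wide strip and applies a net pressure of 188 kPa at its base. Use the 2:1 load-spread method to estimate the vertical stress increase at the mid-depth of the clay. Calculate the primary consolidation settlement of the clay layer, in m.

S_c ≈ 0.27 m

Mid-depth of clay below the ground surface: z = 1.2 + 3.2/2 = 2.8 m.
Total vertical stress at mid-clay: σ_v = 19.1×1.2 + 16.2×1.6 = 48.84 kPa.
Pore pressure: u = 9.81×(2.8 − 0) = 27.468 kPa.
Initial effective stress: σ'_0 = σ_v − u = 48.84 − 27.468 = 21.372 kPa.
Stress increase at mid-clay by the 2:1 spreading method:
Δσ = qB/(B+z) = 188×3.3/(3.3+2.8) = 101.7 kPa
Final effective stress: σ'_f = σ'_0 + Δσ = 21.372 + 101.7 = 123.07 kPa.
Normally consolidated clay, so the full stress increment lies on the virgin compression line:
S_c = C_c·H/(1+e₀)·log₁₀(σ'_f/σ'_0) = 0.24×3.2/(1+1.16)×log₁₀(123.07/21.372)
    = 0.35556 × 0.76031 = 0.2703 m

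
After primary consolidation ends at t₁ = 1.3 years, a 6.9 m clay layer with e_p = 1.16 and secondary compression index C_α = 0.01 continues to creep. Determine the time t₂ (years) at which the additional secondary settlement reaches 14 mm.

S_s = C_α·H/(1+e_p)·log₁₀(t₂/t₁) ⇒ log₁₀(t₂/t₁) = S_s·(1+e_p)/(C_α·H).
log₁₀(t₂/t₁) = 0.014 × (1+1.16) / (0.01×6.9) = 0.4383
t₂ = t₁ × 10^0.4383 = 1.3 × 2.743 = 3.566 years

t₂ ≈ 3.57 years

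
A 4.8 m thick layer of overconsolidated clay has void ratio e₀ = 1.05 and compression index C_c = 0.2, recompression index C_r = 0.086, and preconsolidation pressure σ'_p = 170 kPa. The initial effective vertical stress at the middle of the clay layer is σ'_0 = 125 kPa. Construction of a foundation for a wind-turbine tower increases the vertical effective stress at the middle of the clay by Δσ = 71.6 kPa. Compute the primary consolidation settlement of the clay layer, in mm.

Final effective stress: σ'_f = 125 + 71.6 = 196.6 kPa.
σ'_f = 196.6 > σ'_p = 170 kPa, so the stress path crosses the preconsolidation pressure — recompression up to σ'_p, then virgin compression beyond:
S_c = H/(1+e₀)·[C_r·log₁₀(σ'_p/σ'_0) + C_c·log₁₀(σ'_f/σ'_p)]
    = 4.8/2.05 × [0.086×log₁₀(170/125) + 0.2×log₁₀(196.6/170)]
    = 2.3415 × [0.011484 + 0.012627] = 0.05646 m

S_c ≈ 56.5 mm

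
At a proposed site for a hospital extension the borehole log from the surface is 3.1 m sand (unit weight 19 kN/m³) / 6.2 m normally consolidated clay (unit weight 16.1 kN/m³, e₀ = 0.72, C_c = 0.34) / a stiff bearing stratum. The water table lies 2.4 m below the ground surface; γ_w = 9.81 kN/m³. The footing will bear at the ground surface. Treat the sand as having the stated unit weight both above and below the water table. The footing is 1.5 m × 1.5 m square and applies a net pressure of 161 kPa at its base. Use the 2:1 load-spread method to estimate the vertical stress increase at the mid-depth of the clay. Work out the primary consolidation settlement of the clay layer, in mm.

S_c ≈ 43.6 mm

Mid-depth of clay below the ground surface: z = 3.1 + 6.2/2 = 6.2 m.
Total vertical stress at mid-clay: σ_v = 19×3.1 + 16.1×3.1 = 108.81 kPa.
Pore pressure: u = 9.81×(6.2 − 2.4) = 37.278 kPa.
Initial effective stress: σ'_0 = σ_v − u = 108.81 − 37.278 = 71.532 kPa.
Stress increase at mid-clay by the 2:1 spreading method:
Δσ = qBL/((B+z)(L+z)) = 161×1.5×1.5/((1.5+6.2)(1.5+6.2)) = 6.1098 kPa
Final effective stress: σ'_f = σ'_0 + Δσ = 71.532 + 6.1098 = 77.642 kPa.
Normally consolidated clay, so the full stress increment lies on the virgin compression line:
S_c = C_c·H/(1+e₀)·log₁₀(σ'_f/σ'_0) = 0.34×6.2/(1+0.72)×log₁₀(77.642/71.532)
    = 1.2256 × 0.035596 = 0.04363 m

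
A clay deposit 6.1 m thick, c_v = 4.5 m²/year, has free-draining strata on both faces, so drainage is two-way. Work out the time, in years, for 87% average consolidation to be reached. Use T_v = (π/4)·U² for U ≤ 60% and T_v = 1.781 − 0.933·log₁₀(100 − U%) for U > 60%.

t ≈ 1.53 years

Drainage path length: H_d = H/2 = 3.05 m (double drainage).
U > 60%: T_v = 1.781 − 0.933·log₁₀(100 − 87) = 0.74169.
t = T_v·H_d²/c_v = 0.74169×3.05²/4.5 = 1.533 years.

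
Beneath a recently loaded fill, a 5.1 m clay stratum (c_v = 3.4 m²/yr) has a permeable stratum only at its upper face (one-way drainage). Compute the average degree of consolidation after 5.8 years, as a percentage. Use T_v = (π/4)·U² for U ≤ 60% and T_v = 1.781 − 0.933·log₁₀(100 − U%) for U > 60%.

U ≈ 87.5 %

Drainage path length: H_d = H = 5.1 m (single drainage).
T_v = c_v·t/H_d² = 3.4×5.8/5.1² = 0.75817.
T_v = 0.75817 corresponds to the U > 60% branch:
U = 1 − 10^((1.781 − T_v)/0.933)/100 = 0.8752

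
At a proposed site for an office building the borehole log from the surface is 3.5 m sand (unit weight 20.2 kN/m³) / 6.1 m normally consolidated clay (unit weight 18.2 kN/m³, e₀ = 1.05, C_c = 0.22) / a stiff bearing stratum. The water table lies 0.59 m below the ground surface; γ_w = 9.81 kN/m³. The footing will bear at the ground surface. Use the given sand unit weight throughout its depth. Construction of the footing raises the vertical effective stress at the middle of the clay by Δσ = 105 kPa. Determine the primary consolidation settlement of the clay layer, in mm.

Mid-depth of clay below the ground surface: z = 3.5 + 6.1/2 = 6.55 m.
Total vertical stress at mid-clay: σ_v = 20.2×3.5 + 18.2×3.05 = 126.21 kPa.
Pore pressure: u = 9.81×(6.55 − 0.59) = 58.468 kPa.
Initial effective stress: σ'_0 = σ_v − u = 126.21 − 58.468 = 67.742 kPa.
Final effective stress: σ'_f = σ'_0 + Δσ = 67.742 + 105 = 172.74 kPa.
Normally consolidated clay, so the full stress increment lies on the virgin compression line:
S_c = C_c·H/(1+e₀)·log₁₀(σ'_f/σ'_0) = 0.22×6.1/(1+1.05)×log₁₀(172.74/67.742)
    = 0.65463 × 0.40653 = 0.2661 m

S_c ≈ 266 mm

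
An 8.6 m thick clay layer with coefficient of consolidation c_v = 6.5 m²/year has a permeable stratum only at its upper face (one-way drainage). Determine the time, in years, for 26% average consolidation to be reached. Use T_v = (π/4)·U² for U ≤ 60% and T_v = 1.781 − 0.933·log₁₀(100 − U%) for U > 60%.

Drainage path length: H_d = H = 8.6 m (single drainage).
U ≤ 60%: T_v = (π/4)·U² = (π/4)×0.26² = 0.053093.
t = T_v·H_d²/c_v = 0.053093×8.6²/6.5 = 0.6041 years.

t ≈ 0.604 years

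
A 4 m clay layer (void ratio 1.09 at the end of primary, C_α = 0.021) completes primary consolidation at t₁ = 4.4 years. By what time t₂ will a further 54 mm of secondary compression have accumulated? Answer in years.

S_s = C_α·H/(1+e_p)·log₁₀(t₂/t₁) ⇒ log₁₀(t₂/t₁) = S_s·(1+e_p)/(C_α·H).
log₁₀(t₂/t₁) = 0.054 × (1+1.09) / (0.021×4) = 1.344
t₂ = t₁ × 10^1.344 = 4.4 × 22.06 = 97.06 years

t₂ ≈ 97.1 years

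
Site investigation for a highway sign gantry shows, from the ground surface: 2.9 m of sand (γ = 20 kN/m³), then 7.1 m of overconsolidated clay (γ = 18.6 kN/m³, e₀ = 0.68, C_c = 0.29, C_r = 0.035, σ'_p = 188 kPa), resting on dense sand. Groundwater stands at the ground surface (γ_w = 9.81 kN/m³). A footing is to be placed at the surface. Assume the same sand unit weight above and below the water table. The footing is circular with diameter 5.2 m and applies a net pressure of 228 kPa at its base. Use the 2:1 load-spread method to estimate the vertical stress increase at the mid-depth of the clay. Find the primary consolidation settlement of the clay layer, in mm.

Mid-depth of clay below the ground surface: z = 2.9 + 7.1/2 = 6.45 m.
Total vertical stress at mid-clay: σ_v = 20×2.9 + 18.6×3.55 = 124.03 kPa.
Pore pressure: u = 9.81×(6.45 − 0) = 63.275 kPa.
Initial effective stress: σ'_0 = σ_v − u = 124.03 − 63.275 = 60.755 kPa.
Stress increase at mid-clay by the 2:1 spreading method:
Δσ ≈ qD²/(D+z)² = 228×5.2²/(5.2+6.45)² = 45.424 kPa
Final effective stress: σ'_f = 60.755 + 45.424 = 106.18 kPa.
σ'_f = 106.18 ≤ σ'_p = 188 kPa, so the clay remains overconsolidated and only the recompression index applies:
S_c = C_r·H/(1+e₀)·log₁₀(σ'_f/σ'_0) = 0.035×7.1/1.68×log₁₀(106.18/60.755)
    = 0.14792 × 0.24246 = 0.03586 m

S_c ≈ 35.9 mm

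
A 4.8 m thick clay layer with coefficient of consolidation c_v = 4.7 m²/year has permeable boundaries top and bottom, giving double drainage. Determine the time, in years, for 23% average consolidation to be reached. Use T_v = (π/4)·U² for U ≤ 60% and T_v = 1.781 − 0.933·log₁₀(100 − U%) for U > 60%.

t ≈ 0.0509 years

Drainage path length: H_d = H/2 = 2.4 m (double drainage).
U ≤ 60%: T_v = (π/4)·U² = (π/4)×0.23² = 0.041548.
t = T_v·H_d²/c_v = 0.041548×2.4²/4.7 = 0.05092 years.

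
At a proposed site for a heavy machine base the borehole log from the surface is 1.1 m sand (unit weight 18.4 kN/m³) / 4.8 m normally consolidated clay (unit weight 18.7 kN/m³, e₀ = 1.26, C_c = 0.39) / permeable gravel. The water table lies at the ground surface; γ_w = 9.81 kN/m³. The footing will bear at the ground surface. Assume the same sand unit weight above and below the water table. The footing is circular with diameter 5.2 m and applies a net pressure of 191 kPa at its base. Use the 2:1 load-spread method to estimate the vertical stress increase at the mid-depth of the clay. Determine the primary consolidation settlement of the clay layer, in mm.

S_c ≈ 420 mm

Mid-depth of clay below the ground surface: z = 1.1 + 4.8/2 = 3.5 m.
Total vertical stress at mid-clay: σ_v = 18.4×1.1 + 18.7×2.4 = 65.12 kPa.
Pore pressure: u = 9.81×(3.5 − 0) = 34.335 kPa.
Initial effective stress: σ'_0 = σ_v − u = 65.12 − 34.335 = 30.785 kPa.
Stress increase at mid-clay by the 2:1 spreading method:
Δσ ≈ qD²/(D+z)² = 191×5.2²/(5.2+3.5)² = 68.234 kPa
Final effective stress: σ'_f = σ'_0 + Δσ = 30.785 + 68.234 = 99.019 kPa.
Normally consolidated clay, so the full stress increment lies on the virgin compression line:
S_c = C_c·H/(1+e₀)·log₁₀(σ'_f/σ'_0) = 0.39×4.8/(1+1.26)×log₁₀(99.019/30.785)
    = 0.82832 × 0.50738 = 0.4203 m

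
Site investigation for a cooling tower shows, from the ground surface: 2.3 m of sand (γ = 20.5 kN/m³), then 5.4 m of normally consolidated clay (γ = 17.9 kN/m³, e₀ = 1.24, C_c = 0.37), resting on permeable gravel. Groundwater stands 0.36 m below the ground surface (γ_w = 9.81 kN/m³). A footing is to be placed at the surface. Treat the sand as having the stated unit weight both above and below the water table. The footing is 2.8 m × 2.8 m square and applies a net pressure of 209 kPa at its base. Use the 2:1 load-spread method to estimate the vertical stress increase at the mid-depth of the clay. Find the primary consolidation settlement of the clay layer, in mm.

S_c ≈ 167 mm

Mid-depth of clay below the ground surface: z = 2.3 + 5.4/2 = 5 m.
Total vertical stress at mid-clay: σ_v = 20.5×2.3 + 17.9×2.7 = 95.48 kPa.
Pore pressure: u = 9.81×(5 − 0.36) = 45.518 kPa.
Initial effective stress: σ'_0 = σ_v − u = 95.48 − 45.518 = 49.962 kPa.
Stress increase at mid-clay by the 2:1 spreading method:
Δσ = qBL/((B+z)(L+z)) = 209×2.8×2.8/((2.8+5)(2.8+5)) = 26.932 kPa
Final effective stress: σ'_f = σ'_0 + Δσ = 49.962 + 26.932 = 76.894 kPa.
Normally consolidated clay, so the full stress increment lies on the virgin compression line:
S_c = C_c·H/(1+e₀)·log₁₀(σ'_f/σ'_0) = 0.37×5.4/(1+1.24)×log₁₀(76.894/49.962)
    = 0.89196 × 0.18725 = 0.167 m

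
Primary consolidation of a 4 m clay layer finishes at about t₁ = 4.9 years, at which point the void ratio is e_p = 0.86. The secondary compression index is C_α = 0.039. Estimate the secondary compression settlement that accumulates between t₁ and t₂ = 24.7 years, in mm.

Secondary compression: S_s = C_α·H/(1+e_p)·log₁₀(t₂/t₁)
S_s = 0.039×4/(1+0.86)×log₁₀(24.7/4.9)
    = 0.08387 × 0.7025 = 0.05892 m

S_s ≈ 58.9 mm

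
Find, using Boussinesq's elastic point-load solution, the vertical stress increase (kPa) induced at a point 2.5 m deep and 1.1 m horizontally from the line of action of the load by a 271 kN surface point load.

Boussinesq vertical stress below a point load on an elastic half-space:
Δσ_z = 3P/(2πz²) · [1 + (r/z)²]^(−5/2)
r/z = 1.1/2.5 = 0.44; [1+(r/z)²]^(−5/2) = 0.64247.
Δσ_z = 3×271/(2π×2.5²) × 0.64247 = 20.703 × 0.64247 = 13.3 kPa

Δσ_z ≈ 13.3 kPa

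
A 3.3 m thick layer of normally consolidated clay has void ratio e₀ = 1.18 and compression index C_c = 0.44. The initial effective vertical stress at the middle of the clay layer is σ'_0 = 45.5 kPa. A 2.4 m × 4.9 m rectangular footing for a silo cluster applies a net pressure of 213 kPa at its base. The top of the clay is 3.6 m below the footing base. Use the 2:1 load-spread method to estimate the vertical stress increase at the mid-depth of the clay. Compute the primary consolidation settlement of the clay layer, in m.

S_c ≈ 0.155 m

Mid-depth of clay below the footing base: z = 3.6 + 3.3/2 = 5.25 m.
Stress increase at mid-clay by the 2:1 spreading method:
Δσ = qBL/((B+z)(L+z)) = 213×2.4×4.9/((2.4+5.25)(4.9+5.25)) = 32.26 kPa
Final effective stress: σ'_f = σ'_0 + Δσ = 45.5 + 32.26 = 77.76 kPa.
Normally consolidated clay, so the full stress increment lies on the virgin compression line:
S_c = C_c·H/(1+e₀)·log₁₀(σ'_f/σ'_0) = 0.44×3.3/(1+1.18)×log₁₀(77.76/45.5)
    = 0.66606 × 0.23274 = 0.155 m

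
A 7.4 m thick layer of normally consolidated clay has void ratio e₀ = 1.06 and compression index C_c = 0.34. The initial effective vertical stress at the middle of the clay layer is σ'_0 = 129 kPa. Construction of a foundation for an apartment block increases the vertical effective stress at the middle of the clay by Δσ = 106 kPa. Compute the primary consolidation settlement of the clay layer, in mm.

S_c ≈ 318 mm

Final effective stress: σ'_f = σ'_0 + Δσ = 129 + 106 = 235 kPa.
Normally consolidated clay, so the full stress increment lies on the virgin compression line:
S_c = C_c·H/(1+e₀)·log₁₀(σ'_f/σ'_0) = 0.34×7.4/(1+1.06)×log₁₀(235/129)
    = 1.2214 × 0.26048 = 0.3182 m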